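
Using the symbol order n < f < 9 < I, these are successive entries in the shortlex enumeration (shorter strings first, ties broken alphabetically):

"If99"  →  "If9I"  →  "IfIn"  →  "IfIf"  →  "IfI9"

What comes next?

IfII

Treat IfI9 as a base-4 numeral over the given alphabet and add one, carrying through any trailing I's.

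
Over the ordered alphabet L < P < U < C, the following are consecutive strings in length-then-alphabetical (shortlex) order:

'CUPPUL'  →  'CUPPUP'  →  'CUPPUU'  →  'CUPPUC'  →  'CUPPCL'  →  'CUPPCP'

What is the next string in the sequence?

The successor of CUPPCP increments the rightmost position that isn't already C and resets every position after it to L.

CUPPCU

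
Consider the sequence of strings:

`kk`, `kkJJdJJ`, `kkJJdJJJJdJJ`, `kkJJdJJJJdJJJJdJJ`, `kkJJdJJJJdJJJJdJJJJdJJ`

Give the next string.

Each term is the previous one with JJdJJ appended.
Applying this once more to kkJJdJJJJdJJJJdJJJJdJJ:

kkJJdJJJJdJJJJdJJJJdJJJJdJJ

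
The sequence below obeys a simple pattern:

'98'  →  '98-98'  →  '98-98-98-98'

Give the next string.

s(k+1) = s(k)·-·s(k) — each term doubles the last with '-' between the halves.
Doubling 98-98-98-98 with '-' between the halves:

98-98-98-98-98-98-98-98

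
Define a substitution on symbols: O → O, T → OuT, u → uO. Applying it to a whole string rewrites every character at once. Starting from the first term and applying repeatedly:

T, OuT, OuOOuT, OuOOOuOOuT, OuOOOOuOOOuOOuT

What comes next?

OuOOOOOuOOOOuOOOuOOuT

φ(OuOOOOuOOOuOOuT) expands symbol-by-symbol to O uO O O O O uO O O O uO O O uO OuT; joining the 15 pieces gives the next term.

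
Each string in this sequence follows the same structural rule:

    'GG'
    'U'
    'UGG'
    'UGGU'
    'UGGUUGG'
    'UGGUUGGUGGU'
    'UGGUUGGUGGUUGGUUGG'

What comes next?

This is a Fibonacci-style word recurrence s(k) = s(k−1)·s(k−2): e.g. U·GG = UGG.
The next term joins UGGUUGGUGGUUGGUUGG and UGGUUGGUGGU.

UGGUUGGUGGUUGGUUGGUGGUUGGUGGU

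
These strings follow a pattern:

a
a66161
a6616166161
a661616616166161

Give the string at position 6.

a6616166161661616616166161

Each term is the previous one with 66161 appended.
From a661616616166161, 2 further steps: a661616616166161 → a66161661616616166161 → (answer).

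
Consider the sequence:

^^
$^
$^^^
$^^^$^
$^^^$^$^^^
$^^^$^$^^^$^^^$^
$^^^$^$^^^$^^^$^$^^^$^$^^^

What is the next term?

This is a Fibonacci-style word recurrence s(k) = s(k−1)·s(k−2): e.g. $^·^^ = $^^^.
Continuing: $^^^$^$^^^$^^^$^$^^^$^$^^^ · $^^^$^$^^^$^^^$^ gives term 8.

$^^^$^$^^^$^^^$^$^^^$^$^^^$^^^$^$^^^$^^^$^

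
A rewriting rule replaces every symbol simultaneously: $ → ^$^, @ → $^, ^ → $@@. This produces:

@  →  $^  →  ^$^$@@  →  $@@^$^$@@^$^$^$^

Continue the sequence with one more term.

^$^$^$^$@@^$^$@@^$^$^$^$@@^$^$@@^$^$@@^$^$@@

Applying the rule to each of the 16 symbols of $@@^$^$@@^$^$^$^ gives the pieces ^$^ $^ $^ $@@ ^$^ $@@ ^$^ $^ $^ $@@ ^$^ $@@ ^$^ $@@ ^$^ $@@, which concatenate to the answer.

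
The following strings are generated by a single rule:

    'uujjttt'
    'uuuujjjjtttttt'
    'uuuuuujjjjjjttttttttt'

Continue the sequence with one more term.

uuuuuuuujjjjjjjjtttttttttttt

Each string has the form u^{2n} j^{2n} t^{3n} (n = 1, 2, …).
At n = 4 the blocks have lengths 8, 8, 12.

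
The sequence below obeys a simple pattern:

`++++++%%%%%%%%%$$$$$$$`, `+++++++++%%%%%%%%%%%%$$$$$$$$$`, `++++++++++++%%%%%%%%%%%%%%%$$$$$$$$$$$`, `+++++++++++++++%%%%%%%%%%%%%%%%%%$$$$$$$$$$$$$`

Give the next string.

Each string has the form +^{3n} %^{3n+3} $^{2n+3}, where the shown terms are n = 2, 3, 4, 5.
Setting n = 6 gives 18, 21, 15 characters in each block.

++++++++++++++++++%%%%%%%%%%%%%%%%%%%%%$$$$$$$$$$$$$$$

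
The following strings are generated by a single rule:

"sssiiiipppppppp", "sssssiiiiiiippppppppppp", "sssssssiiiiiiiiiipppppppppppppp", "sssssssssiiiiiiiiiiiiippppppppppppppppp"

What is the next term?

The n-th term is 2n-1 s's then 3n-2 i's then 3n+2 p's, where the shown terms are n = 2, 3, 4, 5.
Setting n = 6 gives 11, 16, 20 characters in each block.

sssssssssssiiiiiiiiiiiiiiiipppppppppppppppppppp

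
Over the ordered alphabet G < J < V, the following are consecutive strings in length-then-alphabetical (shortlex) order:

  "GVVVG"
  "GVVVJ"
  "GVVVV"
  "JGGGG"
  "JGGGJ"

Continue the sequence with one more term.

The successor of JGGGJ increments the rightmost position that isn't already V and resets every position after it to G.

JGGGV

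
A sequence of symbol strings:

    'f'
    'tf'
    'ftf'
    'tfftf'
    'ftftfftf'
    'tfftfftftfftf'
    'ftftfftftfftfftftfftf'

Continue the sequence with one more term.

tfftfftftfftfftftfftftfftfftftfftf

Each term (from the third on) is the two preceding terms concatenated in order: term 3 = f·tf = ftf.
So term 8 is tfftfftftfftf·ftftfftftfftfftftfftf.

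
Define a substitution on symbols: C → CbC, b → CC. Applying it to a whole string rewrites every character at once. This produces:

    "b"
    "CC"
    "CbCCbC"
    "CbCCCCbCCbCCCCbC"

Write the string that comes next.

Rewriting the 16 symbols of CbCCCCbCCbCCCCbC one by one yields CbC CC CbC CbC CbC CbC CC CbC CbC CC CbC CbC CbC CbC CC CbC; concatenated:

CbCCCCbCCbCCbCCbCCCCbCCbCCCCbCCbCCbCCbCCCCbC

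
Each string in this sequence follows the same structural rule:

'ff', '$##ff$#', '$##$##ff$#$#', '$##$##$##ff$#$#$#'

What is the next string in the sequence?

Each term wraps the previous one in $## on the left and $# on the right.
Applying this once more to $##$##$##ff$#$#$#:

$##$##$##$##ff$#$#$#$#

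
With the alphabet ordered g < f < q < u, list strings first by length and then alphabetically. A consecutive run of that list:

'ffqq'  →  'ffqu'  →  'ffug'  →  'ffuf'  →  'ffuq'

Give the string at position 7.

fqgg

Continuing the enumeration 2 steps past ffuq: ffuq → ffuu → (answer).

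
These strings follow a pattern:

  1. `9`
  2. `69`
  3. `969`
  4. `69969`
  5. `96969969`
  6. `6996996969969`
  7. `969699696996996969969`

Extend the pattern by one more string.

This is a Fibonacci-style word recurrence s(k) = s(k−2)·s(k−1): e.g. 9·69 = 969.
Continuing: 6996996969969 · 969699696996996969969 gives term 8.

6996996969969969699696996996969969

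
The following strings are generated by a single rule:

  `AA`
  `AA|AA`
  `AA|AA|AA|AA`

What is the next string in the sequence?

AA|AA|AA|AA|AA|AA|AA|AA

Each string is two copies of the previous one joined by '|'.
One more doubling of AA|AA|AA|AA gives the answer.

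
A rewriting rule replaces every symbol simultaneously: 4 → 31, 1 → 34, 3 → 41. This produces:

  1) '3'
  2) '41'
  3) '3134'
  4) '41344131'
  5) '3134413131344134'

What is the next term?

Rewriting the 16 symbols of 3134413131344134 one by one yields 41 34 41 31 31 34 41 34 41 34 41 31 31 34 41 31; concatenated:

41344131313441344134413131344131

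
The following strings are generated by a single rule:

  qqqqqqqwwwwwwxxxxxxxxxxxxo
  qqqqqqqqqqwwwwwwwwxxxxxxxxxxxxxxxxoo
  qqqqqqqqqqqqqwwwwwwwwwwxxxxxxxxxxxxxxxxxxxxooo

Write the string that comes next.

The n-th term is 3n-2 q's then 2n w's then 4n x's then n-2 o's, where the shown terms are n = 3, 4, 5.
Setting n = 6 gives 16, 12, 24, 4 characters in each block.

qqqqqqqqqqqqqqqqwwwwwwwwwwwwxxxxxxxxxxxxxxxxxxxxxxxxoooo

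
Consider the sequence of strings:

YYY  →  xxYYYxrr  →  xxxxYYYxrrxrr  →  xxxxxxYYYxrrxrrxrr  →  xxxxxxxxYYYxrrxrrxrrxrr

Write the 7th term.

Each term wraps the previous one in xx on the left and xrr on the right.
From xxxxxxxxYYYxrrxrrxrrxrr, 2 further steps: xxxxxxxxYYYxrrxrrxrrxrr → xxxxxxxxxxYYYxrrxrrxrrxrrxrr → (answer).

xxxxxxxxxxxxYYYxrrxrrxrrxrrxrrxrr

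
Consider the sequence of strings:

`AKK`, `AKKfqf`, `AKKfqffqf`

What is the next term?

Every step adds fqf to the end: s(k+1) = s(k)·fqf.
So the next term is AKKfqffqf·fqf.

AKKfqffqffqf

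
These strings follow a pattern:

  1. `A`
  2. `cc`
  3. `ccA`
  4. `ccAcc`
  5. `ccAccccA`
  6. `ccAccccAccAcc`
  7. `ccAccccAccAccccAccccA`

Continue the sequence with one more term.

Each term (from the third on) is the previous term followed by the one before it: term 3 = cc·A = ccA.
The next term joins ccAccccAccAccccAccccA and ccAccccAccAcc.

ccAccccAccAccccAccccAccAccccAccAcc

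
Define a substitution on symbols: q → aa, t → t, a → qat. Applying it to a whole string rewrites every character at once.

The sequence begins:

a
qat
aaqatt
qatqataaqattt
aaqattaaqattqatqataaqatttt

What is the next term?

qatqataaqatttqatqataaqatttaaqattaaqattqatqataaqattttt

φ(aaqattaaqattqatqataaqatttt) expands symbol-by-symbol to qat qat aa qat t t qat qat aa qat t t aa qat t aa qat t qat qat aa qat t t t t; joining the 26 pieces gives the next term.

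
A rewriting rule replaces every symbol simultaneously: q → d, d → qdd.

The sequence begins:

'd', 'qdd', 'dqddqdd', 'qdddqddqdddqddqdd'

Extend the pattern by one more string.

dqddqddqdddqddqdddqddqddqdddqddqdddqddqdd

Replace each of the 17 characters of qdddqddqdddqddqdd in place — d qdd qdd qdd d qdd qdd d qdd qdd qdd d qdd qdd d qdd qdd — and concatenate.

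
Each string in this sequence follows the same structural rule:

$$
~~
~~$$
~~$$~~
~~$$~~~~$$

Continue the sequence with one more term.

Each term (from the third on) is the previous term followed by the one before it: term 3 = ~~·$$ = ~~$$.
Continuing: ~~$$~~~~$$ · ~~$$~~ gives term 6.

~~$$~~~~$$~~$$~~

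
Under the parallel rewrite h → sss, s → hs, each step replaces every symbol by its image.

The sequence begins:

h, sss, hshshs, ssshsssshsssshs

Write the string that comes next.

hshshsssshshshshsssshshshshsssshs

Replace each of the 15 characters of ssshsssshsssshs in place — hs hs hs sss hs hs hs hs sss hs hs hs hs sss hs — and concatenate.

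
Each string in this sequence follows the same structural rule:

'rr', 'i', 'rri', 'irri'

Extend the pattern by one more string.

rriirri

Each term (from the third on) is the two preceding terms concatenated in order: term 3 = rr·i = rri.
So term 5 is rri·irri.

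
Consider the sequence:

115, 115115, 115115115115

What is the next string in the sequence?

Every step duplicates the string.
Doubling 115115115115:

115115115115115115115115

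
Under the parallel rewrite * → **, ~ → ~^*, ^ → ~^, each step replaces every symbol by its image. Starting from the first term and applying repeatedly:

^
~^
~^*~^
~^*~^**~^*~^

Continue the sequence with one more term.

Apply φ to ~^*~^**~^*~^ symbol by symbol: ~→~^*, ^→~^, *→**, ~→~^*, ^→~^, *→**, *→**, ~→~^*, ^→~^, *→**, ~→~^*, ^→~^; joined: ~^* ~^ ** ~^* ~^ ** ** ~^* ~^ ** ~^* ~^.

~^*~^**~^*~^****~^*~^**~^*~^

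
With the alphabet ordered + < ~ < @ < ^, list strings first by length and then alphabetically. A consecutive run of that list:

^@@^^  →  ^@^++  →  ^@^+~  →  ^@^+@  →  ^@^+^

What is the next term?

^@^~+

Treat ^@^+^ as a base-4 numeral over the given alphabet and add one, carrying through any trailing ^'s.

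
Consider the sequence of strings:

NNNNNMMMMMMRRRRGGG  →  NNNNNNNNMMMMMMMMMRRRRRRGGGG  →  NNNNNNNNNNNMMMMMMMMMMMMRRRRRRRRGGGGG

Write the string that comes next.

NNNNNNNNNNNNNNMMMMMMMMMMMMMMMRRRRRRRRRRGGGGGG

The n-th term is 3n-1 N's then 3n M's then 2n R's then n+1 G's, where the shown terms are n = 2, 3, 4.
Setting n = 5 gives 14, 15, 10, 6 characters in each block.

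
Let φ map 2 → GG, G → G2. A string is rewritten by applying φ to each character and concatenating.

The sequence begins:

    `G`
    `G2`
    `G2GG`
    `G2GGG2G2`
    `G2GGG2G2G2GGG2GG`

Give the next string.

Applying the rule to each of the 16 symbols of G2GGG2G2G2GGG2GG gives the pieces G2 GG G2 G2 G2 GG G2 GG G2 GG G2 G2 G2 GG G2 G2, which concatenate to the answer.

G2GGG2G2G2GGG2GGG2GGG2G2G2GGG2G2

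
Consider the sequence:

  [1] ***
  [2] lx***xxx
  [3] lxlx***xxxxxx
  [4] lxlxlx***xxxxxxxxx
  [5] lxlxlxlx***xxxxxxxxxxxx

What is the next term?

lxlxlxlxlx***xxxxxxxxxxxxxxx

Every step adds lx to the front and xxx to the end of the previous string.
So the next term is lx·lxlxlxlx***xxxxxxxxxxxx·xxx.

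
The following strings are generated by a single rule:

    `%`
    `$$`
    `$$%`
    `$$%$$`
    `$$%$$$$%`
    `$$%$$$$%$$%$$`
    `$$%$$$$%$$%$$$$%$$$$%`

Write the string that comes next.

From term 3 onward, concatenate the last term with the second-to-last: $$·% = $$%, $$%·$$ = $$%$$, …
The next term joins $$%$$$$%$$%$$$$%$$$$% and $$%$$$$%$$%$$.

$$%$$$$%$$%$$$$%$$$$%$$%$$$$%$$%$$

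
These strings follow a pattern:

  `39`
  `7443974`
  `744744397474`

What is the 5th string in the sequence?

Each term wraps the previous one in 744 on the left and 74 on the right.
From 744744397474, 2 further steps: 744744397474 → 74474474439747474 → (answer).

7447447447443974747474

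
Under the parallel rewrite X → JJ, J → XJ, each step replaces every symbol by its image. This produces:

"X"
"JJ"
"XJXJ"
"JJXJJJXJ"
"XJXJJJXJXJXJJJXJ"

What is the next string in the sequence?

Rewriting the 16 symbols of XJXJJJXJXJXJJJXJ one by one yields JJ XJ JJ XJ XJ XJ JJ XJ JJ XJ JJ XJ XJ XJ JJ XJ; concatenated:

JJXJJJXJXJXJJJXJJJXJJJXJXJXJJJXJ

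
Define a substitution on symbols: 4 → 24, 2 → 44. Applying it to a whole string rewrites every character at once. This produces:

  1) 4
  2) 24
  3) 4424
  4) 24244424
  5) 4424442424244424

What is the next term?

φ(4424442424244424) expands symbol-by-symbol to 24 24 44 24 24 24 44 24 44 24 44 24 24 24 44 24; joining the 16 pieces gives the next term.

24244424242444244424442424244424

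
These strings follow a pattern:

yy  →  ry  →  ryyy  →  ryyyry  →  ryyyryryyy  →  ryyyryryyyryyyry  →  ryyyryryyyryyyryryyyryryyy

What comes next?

ryyyryryyyryyyryryyyryryyyryyyryryyyryyyry

This is a Fibonacci-style word recurrence s(k) = s(k−1)·s(k−2): e.g. ry·yy = ryyy.
The next term joins ryyyryryyyryyyryryyyryryyy and ryyyryryyyryyyry.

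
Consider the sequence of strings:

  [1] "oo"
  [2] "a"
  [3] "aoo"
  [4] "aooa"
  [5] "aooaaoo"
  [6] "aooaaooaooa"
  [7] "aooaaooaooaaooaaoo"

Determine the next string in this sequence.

This is a Fibonacci-style word recurrence s(k) = s(k−1)·s(k−2): e.g. a·oo = aoo.
So term 8 is aooaaooaooaaooaaoo·aooaaooaooa.

aooaaooaooaaooaaooaooaaooaooa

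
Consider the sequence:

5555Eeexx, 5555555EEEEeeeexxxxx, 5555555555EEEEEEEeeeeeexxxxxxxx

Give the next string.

5555555555555EEEEEEEEEEeeeeeeeexxxxxxxxxxx

Each string has the form 5^{3n+1} E^{3n-2} e^{2n} x^{3n-1} (n = 1, 2, …).
For the next term, n = 4, so the run lengths are 13, 10, 8, 11.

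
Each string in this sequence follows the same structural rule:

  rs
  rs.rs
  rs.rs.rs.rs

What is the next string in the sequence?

rs.rs.rs.rs.rs.rs.rs.rs

Each string is two copies of the previous one joined by '.'.
One more doubling of rs.rs.rs.rs gives the answer.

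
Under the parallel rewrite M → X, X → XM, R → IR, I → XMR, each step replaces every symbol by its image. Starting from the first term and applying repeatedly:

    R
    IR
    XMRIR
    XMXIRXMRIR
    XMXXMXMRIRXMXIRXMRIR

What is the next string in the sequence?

φ(XMXXMXMRIRXMXIRXMRIR) expands symbol-by-symbol to XM X XM XM X XM X IR XMR IR XM X XM XMR IR XM X IR XMR IR; joining the 20 pieces gives the next term.

XMXXMXMXXMXIRXMRIRXMXXMXMRIRXMXIRXMRIR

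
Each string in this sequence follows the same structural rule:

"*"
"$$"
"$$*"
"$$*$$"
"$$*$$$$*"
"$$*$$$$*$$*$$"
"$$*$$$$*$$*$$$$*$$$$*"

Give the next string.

$$*$$$$*$$*$$$$*$$$$*$$*$$$$*$$*$$

From term 3 onward, concatenate the last term with the second-to-last: $$·* = $$*, $$*·$$ = $$*$$, …
The next term joins $$*$$$$*$$*$$$$*$$$$* and $$*$$$$*$$*$$.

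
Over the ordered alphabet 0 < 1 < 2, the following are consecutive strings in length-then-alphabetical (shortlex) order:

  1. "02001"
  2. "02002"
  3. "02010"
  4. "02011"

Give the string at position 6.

02020

Stepping forward 2 times from 02011: 02011 → 02012, then the target.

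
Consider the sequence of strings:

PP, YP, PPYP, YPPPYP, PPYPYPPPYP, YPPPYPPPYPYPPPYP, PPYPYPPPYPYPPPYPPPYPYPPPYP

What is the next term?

YPPPYPPPYPYPPPYPPPYPYPPPYPYPPPYPPPYPYPPPYP

Each term (from the third on) is the two preceding terms concatenated in order: term 3 = PP·YP = PPYP.
The next term joins YPPPYPPPYPYPPPYP and PPYPYPPPYPYPPPYPPPYPYPPPYP.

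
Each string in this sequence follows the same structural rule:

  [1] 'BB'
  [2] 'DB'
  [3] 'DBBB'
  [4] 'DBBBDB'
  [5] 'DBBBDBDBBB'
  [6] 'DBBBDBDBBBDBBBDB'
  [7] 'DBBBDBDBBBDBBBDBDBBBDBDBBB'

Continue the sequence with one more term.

This is a Fibonacci-style word recurrence s(k) = s(k−1)·s(k−2): e.g. DB·BB = DBBB.
So term 8 is DBBBDBDBBBDBBBDBDBBBDBDBBB·DBBBDBDBBBDBBBDB.

DBBBDBDBBBDBBBDBDBBBDBDBBBDBBBDBDBBBDBBBDB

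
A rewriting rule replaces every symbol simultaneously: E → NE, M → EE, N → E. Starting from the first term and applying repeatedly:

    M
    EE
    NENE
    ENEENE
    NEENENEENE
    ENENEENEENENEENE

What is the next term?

φ(ENENEENEENENEENE) expands symbol-by-symbol to NE E NE E NE NE E NE NE E NE E NE NE E NE; joining the 16 pieces gives the next term.

NEENEENENEENENEENEENENEENE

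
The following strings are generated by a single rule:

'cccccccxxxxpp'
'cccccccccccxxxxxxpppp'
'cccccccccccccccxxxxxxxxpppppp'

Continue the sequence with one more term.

Each string has the form c^{4n+3} x^{2n+2} p^{2n} (n = 1, 2, …).
For the next term, n = 4, so the run lengths are 19, 10, 8.

cccccccccccccccccccxxxxxxxxxxpppppppp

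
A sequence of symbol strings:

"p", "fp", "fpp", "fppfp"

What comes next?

fppfpfpp

This is a Fibonacci-style word recurrence s(k) = s(k−1)·s(k−2): e.g. fp·p = fpp.
The next term joins fppfp and fpp.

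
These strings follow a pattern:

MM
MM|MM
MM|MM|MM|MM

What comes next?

Every step duplicates the string with '|' between the halves.
Doubling MM|MM|MM|MM with '|' between the halves:

MM|MM|MM|MM|MM|MM|MM|MM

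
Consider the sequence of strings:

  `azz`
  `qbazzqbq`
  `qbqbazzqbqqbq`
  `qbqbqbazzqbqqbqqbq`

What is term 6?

qbqbqbqbqbazzqbqqbqqbqqbqqbq

s(k+1) = qb·s(k)·qbq, so each term gains qb as a prefix and qbq as a suffix.
From qbqbqbazzqbqqbqqbq, 2 further steps: qbqbqbazzqbqqbqqbq → qbqbqbqbazzqbqqbqqbqqbq → (answer).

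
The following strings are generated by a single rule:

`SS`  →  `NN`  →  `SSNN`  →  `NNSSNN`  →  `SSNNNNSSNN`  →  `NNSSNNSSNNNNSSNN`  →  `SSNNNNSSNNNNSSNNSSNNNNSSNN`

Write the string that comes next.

NNSSNNSSNNNNSSNNSSNNNNSSNNNNSSNNSSNNNNSSNN

Each term (from the third on) is the two preceding terms concatenated in order: term 3 = SS·NN = SSNN.
So term 8 is NNSSNNSSNNNNSSNN·SSNNNNSSNNNNSSNNSSNNNNSSNN.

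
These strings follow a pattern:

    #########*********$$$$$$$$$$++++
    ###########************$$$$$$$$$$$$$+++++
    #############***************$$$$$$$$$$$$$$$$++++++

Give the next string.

Reading off run lengths: # runs 9, 11, 13; * runs 9, 12, 15; $ runs 10, 13, 16; + runs 4, 5, 6 — each is linear in n, where the shown terms are n = 3, 4, 5.
At n = 6 the blocks have lengths 15, 18, 19, 7.

###############******************$$$$$$$$$$$$$$$$$$$+++++++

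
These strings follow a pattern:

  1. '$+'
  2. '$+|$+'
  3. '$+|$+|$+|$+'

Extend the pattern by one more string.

Each string is two copies of the previous one joined by '|'.
Doubling $+|$+|$+|$+ with '|' between the halves:

$+|$+|$+|$+|$+|$+|$+|$+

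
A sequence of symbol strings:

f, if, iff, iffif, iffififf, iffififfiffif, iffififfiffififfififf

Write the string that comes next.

iffififfiffififfififfiffififfiffif

This is a Fibonacci-style word recurrence s(k) = s(k−1)·s(k−2): e.g. if·f = iff.
So term 8 is iffififfiffififfififf·iffififfiffif.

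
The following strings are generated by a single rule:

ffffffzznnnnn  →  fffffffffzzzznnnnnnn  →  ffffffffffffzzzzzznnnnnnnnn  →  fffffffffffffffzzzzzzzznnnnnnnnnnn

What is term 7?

Each string has the form f^{3n} z^{2n-2} n^{2n+1}, where the shown terms are n = 2, 3, 4, 5.
For term 7, n = 8, so the run lengths are 24, 14, 17.

ffffffffffffffffffffffffzzzzzzzzzzzzzznnnnnnnnnnnnnnnnn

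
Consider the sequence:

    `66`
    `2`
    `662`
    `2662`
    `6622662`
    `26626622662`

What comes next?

662266226626622662

Each term (from the third on) is the two preceding terms concatenated in order: term 3 = 66·2 = 662.
So term 7 is 6622662·26626622662.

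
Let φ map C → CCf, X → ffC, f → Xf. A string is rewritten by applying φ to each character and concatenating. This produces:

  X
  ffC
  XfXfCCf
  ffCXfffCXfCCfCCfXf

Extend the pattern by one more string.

Rewriting the 18 symbols of ffCXfffCXfCCfCCfXf one by one yields Xf Xf CCf ffC Xf Xf Xf CCf ffC Xf CCf CCf Xf CCf CCf Xf ffC Xf; concatenated:

XfXfCCfffCXfXfXfCCfffCXfCCfCCfXfCCfCCfXfffCXf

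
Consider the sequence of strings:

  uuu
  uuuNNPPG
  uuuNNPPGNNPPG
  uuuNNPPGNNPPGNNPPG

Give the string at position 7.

uuuNNPPGNNPPGNNPPGNNPPGNNPPGNNPPG

Each term is the previous one with NNPPG appended.
From uuuNNPPGNNPPGNNPPG, 3 further steps: uuuNNPPGNNPPGNNPPG → uuuNNPPGNNPPGNNPPGNNPPG → uuuNNPPGNNPPGNNPPGNNPPGNNPPG → (answer).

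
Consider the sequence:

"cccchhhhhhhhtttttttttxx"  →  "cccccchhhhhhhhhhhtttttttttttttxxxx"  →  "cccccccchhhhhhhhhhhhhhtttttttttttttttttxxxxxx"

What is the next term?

cccccccccchhhhhhhhhhhhhhhhhtttttttttttttttttttttxxxxxxxx

Reading off run lengths: c runs 4, 6, 8; h runs 8, 11, 14; t runs 9, 13, 17; x runs 2, 4, 6 — each is linear in n, where the shown terms are n = 2, 3, 4.
For the next term, n = 5, so the run lengths are 10, 17, 21, 8.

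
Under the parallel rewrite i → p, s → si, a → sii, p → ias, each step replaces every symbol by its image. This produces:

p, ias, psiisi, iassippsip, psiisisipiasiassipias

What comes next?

Rewriting the 21 symbols of psiisisipiasiassipias one by one yields ias si p p si p si p ias p sii si p sii si si p ias p sii si; concatenated:

iassippsipsipiaspsiisipsiisisipiaspsiisi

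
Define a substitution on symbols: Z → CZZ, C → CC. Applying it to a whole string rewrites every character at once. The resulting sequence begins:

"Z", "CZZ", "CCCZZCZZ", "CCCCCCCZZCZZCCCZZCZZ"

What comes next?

CCCCCCCCCCCCCCCZZCZZCCCZZCZZCCCCCCCZZCZZCCCZZCZZ

φ(CCCCCCCZZCZZCCCZZCZZ) expands symbol-by-symbol to CC CC CC CC CC CC CC CZZ CZZ CC CZZ CZZ CC CC CC CZZ CZZ CC CZZ CZZ; joining the 20 pieces gives the next term.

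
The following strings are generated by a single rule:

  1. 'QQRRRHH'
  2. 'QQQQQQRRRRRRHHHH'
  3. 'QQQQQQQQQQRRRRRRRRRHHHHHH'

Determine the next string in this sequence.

Term n consists of 4n-2 Q's, followed by 3n R's, followed by 2n H's (n = 1, 2, …).
Setting n = 4 gives 14, 12, 8 characters in each block.

QQQQQQQQQQQQQQRRRRRRRRRRRRHHHHHHHH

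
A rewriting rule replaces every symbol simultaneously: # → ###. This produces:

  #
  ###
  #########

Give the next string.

Apply φ to ######### symbol by symbol: #→###, #→###, #→###, #→###, #→###, #→###, #→###, #→###, #→###; joined: ### ### ### ### ### ### ### ### ###.

###########################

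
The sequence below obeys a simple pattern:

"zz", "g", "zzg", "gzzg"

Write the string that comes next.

zzggzzg

From term 3 onward, concatenate the second-to-last term with the last: zz·g = zzg, g·zzg = gzzg, …
Continuing: zzg · gzzg gives term 5.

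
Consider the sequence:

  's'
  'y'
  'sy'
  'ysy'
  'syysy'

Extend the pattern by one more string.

This is a Fibonacci-style word recurrence s(k) = s(k−2)·s(k−1): e.g. s·y = sy.
The next term joins ysy and syysy.

ysysyysy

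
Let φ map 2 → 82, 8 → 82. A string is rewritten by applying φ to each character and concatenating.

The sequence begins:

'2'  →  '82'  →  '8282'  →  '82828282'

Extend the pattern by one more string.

8282828282828282

Expanding 82828282: 8→82, 2→82, 8→82, 2→82, 8→82, 2→82, 8→82, 2→82. Concatenated: 82 82 82 82 82 82 82 82.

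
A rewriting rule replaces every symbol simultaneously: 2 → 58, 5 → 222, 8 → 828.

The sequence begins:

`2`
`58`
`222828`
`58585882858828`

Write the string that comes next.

Rewriting the 14 symbols of 58585882858828 one by one yields 222 828 222 828 222 828 828 58 828 222 828 828 58 828; concatenated:

2228282228282228288285882822282882858828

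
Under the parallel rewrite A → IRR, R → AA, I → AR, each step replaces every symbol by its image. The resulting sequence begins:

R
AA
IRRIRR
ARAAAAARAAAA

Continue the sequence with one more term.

Apply φ to ARAAAAARAAAA symbol by symbol: A→IRR, R→AA, A→IRR, A→IRR, A→IRR, A→IRR, A→IRR, R→AA, A→IRR, A→IRR, A→IRR, A→IRR; joined: IRR AA IRR IRR IRR IRR IRR AA IRR IRR IRR IRR.

IRRAAIRRIRRIRRIRRIRRAAIRRIRRIRRIRR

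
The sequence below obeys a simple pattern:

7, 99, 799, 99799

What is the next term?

Each term (from the third on) is the two preceding terms concatenated in order: term 3 = 7·99 = 799.
Continuing: 799 · 99799 gives term 5.

79999799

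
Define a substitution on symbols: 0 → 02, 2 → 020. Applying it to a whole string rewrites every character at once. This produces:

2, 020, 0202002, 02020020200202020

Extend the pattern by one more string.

φ(02020020200202020) expands symbol-by-symbol to 02 020 02 020 02 02 020 02 020 02 02 020 02 020 02 020 02; joining the 17 pieces gives the next term.

02020020200202020020200202020020200202002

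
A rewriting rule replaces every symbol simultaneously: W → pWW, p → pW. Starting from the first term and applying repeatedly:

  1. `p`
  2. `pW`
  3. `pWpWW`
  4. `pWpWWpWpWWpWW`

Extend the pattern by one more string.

pWpWWpWpWWpWWpWpWWpWpWWpWWpWpWWpWW

φ(pWpWWpWpWWpWW) expands symbol-by-symbol to pW pWW pW pWW pWW pW pWW pW pWW pWW pW pWW pWW; joining the 13 pieces gives the next term.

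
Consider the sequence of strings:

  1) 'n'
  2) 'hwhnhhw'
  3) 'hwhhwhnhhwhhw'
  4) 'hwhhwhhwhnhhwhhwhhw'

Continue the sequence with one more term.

hwhhwhhwhhwhnhhwhhwhhwhhw

s(k+1) = hwh·s(k)·hhw, so each term gains hwh as a prefix and hhw as a suffix.
So the next term is hwh·hwhhwhhwhnhhwhhwhhw·hhw.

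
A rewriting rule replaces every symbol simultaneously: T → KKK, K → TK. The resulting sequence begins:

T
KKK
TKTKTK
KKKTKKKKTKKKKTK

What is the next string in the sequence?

TKTKTKKKKTKTKTKTKKKKTKTKTKTKKKKTK

Replace each of the 15 characters of KKKTKKKKTKKKKTK in place — TK TK TK KKK TK TK TK TK KKK TK TK TK TK KKK TK — and concatenate.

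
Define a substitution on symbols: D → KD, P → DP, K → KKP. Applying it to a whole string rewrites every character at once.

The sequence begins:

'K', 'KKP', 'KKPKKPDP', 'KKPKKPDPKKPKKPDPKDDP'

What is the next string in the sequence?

Applying the rule to each of the 20 symbols of KKPKKPDPKKPKKPDPKDDP gives the pieces KKP KKP DP KKP KKP DP KD DP KKP KKP DP KKP KKP DP KD DP KKP KD KD DP, which concatenate to the answer.

KKPKKPDPKKPKKPDPKDDPKKPKKPDPKKPKKPDPKDDPKKPKDKDDP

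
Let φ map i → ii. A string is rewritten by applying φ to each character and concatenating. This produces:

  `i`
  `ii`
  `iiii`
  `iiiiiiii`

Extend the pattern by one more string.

Rewriting each symbol of iiiiiiii: i→ii, i→ii, i→ii, i→ii, i→ii, i→ii, i→ii, i→ii, which concatenates to ii ii ii ii ii ii ii ii.

iiiiiiiiiiiiiiii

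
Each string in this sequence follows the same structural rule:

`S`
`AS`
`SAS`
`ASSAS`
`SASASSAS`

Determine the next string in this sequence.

ASSASSASASSAS

This is a Fibonacci-style word recurrence s(k) = s(k−2)·s(k−1): e.g. S·AS = SAS.
The next term joins ASSAS and SASASSAS.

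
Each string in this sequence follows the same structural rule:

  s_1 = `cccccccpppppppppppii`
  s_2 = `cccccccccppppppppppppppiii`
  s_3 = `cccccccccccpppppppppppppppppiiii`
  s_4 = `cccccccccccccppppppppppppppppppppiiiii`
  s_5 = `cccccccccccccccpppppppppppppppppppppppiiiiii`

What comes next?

cccccccccccccccccppppppppppppppppppppppppppiiiiiii

Reading off run lengths: c runs 7, 9, 11, 13, 15; p runs 11, 14, 17, 20, 23; i runs 2, 3, 4, 5, 6 — each is linear in n, where the shown terms are n = 3, 4, 5, 6, 7.
For the next term, n = 8, so the run lengths are 17, 26, 7.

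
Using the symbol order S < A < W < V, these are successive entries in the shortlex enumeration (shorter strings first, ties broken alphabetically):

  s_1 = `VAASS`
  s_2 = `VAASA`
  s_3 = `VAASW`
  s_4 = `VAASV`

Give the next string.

Find the rightmost character of VAASV below V, bump it to the next letter, and reset everything to its right to S.

VAAAS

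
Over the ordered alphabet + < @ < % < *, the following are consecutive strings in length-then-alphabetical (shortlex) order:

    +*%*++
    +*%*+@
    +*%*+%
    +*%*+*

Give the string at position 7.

+*%*@%

Continuing the enumeration 3 steps past +*%*+*: +*%*+* → +*%*@+ → +*%*@@ → (answer).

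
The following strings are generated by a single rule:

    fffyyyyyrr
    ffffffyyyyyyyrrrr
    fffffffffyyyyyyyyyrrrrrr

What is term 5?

fffffffffffffffyyyyyyyyyyyyyrrrrrrrrrr

The n-th term is 3n f's then 2n+3 y's then 2n r's (n = 1, 2, …).
For term 5, n = 5, so the run lengths are 15, 13, 10.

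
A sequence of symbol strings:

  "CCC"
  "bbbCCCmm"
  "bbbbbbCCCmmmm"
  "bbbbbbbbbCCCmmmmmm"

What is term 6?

bbbbbbbbbbbbbbbCCCmmmmmmmmmm

Each term wraps the previous one in bbb on the left and mm on the right.
From bbbbbbbbbCCCmmmmmm, 2 further steps: bbbbbbbbbCCCmmmmmm → bbbbbbbbbbbbCCCmmmmmmmm → (answer).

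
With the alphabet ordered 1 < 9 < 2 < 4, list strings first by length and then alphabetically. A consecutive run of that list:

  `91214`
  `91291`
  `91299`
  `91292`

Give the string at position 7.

Stepping forward 3 times from 91292: 91292 → 91294 → 91221, then the target.

91229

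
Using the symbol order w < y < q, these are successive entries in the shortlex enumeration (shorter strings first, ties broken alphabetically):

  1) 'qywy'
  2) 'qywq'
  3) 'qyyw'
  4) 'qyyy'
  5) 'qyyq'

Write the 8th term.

qyqq

Stepping forward 3 times from qyyq: qyyq → qyqw → qyqy, then the target.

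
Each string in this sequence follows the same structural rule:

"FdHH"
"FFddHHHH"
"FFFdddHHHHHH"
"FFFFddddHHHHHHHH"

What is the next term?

FFFFFdddddHHHHHHHHHH

Term n consists of n F's, followed by n d's, followed by 2n H's (n = 1, 2, …).
At n = 5 the blocks have lengths 5, 5, 10.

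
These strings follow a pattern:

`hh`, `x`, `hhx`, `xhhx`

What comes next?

hhxxhhx

This is a Fibonacci-style word recurrence s(k) = s(k−2)·s(k−1): e.g. hh·x = hhx.
The next term joins hhx and xhhx.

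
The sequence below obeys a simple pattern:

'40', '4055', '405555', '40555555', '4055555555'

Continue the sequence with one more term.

Every step adds 55 to the end: s(k+1) = s(k)·55.
Applying this once more to 4055555555:

405555555555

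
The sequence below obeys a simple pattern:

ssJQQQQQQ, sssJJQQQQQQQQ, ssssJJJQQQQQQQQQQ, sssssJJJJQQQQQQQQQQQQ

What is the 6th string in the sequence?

Term n consists of n s's, followed by n-1 J's, followed by 2n+2 Q's, where the shown terms are n = 2, 3, 4, 5.
At n = 7 the blocks have lengths 7, 6, 16.

sssssssJJJJJJQQQQQQQQQQQQQQQQ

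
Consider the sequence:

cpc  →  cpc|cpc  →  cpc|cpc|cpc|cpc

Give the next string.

cpc|cpc|cpc|cpc|cpc|cpc|cpc|cpc

Each string is two copies of the previous one joined by '|'.
So the next term is two copies of cpc|cpc|cpc|cpc with '|' between the halves.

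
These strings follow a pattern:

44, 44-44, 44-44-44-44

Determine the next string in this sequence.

Each string is two copies of the previous one joined by '-'.
Doubling 44-44-44-44 with '-' between the halves:

44-44-44-44-44-44-44-44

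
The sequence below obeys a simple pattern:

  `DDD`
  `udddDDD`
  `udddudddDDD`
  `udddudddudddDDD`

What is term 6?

udddudddudddudddudddDDD

The strings grow by a fixed prefix uddd each time.
From udddudddudddDDD, 2 further steps: udddudddudddDDD → udddudddudddudddDDD → (answer).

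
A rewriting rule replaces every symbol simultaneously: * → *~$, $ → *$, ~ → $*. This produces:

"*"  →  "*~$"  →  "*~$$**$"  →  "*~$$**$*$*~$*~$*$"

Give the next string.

Replace each of the 17 characters of *~$$**$*$*~$*~$*$ in place — *~$ $* *$ *$ *~$ *~$ *$ *~$ *$ *~$ $* *$ *~$ $* *$ *~$ *$ — and concatenate.

*~$$**$*$*~$*~$*$*~$*$*~$$**$*~$$**$*~$*$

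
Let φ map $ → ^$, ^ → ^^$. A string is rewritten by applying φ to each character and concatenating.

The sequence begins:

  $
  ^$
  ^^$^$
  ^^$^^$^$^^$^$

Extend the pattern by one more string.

Applying the rule to each of the 13 symbols of ^^$^^$^$^^$^$ gives the pieces ^^$ ^^$ ^$ ^^$ ^^$ ^$ ^^$ ^$ ^^$ ^^$ ^$ ^^$ ^$, which concatenate to the answer.

^^$^^$^$^^$^^$^$^^$^$^^$^^$^$^^$^$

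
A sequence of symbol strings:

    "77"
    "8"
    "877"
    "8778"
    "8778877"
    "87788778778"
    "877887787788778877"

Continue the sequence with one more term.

87788778778877887787788778778

This is a Fibonacci-style word recurrence s(k) = s(k−1)·s(k−2): e.g. 8·77 = 877.
The next term joins 877887787788778877 and 87788778778.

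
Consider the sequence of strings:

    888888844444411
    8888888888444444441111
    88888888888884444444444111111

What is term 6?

88888888888888888888884444444444444444111111111111

Reading off run lengths: 8 runs 7, 10, 13; 4 runs 6, 8, 10; 1 runs 2, 4, 6 — each is linear in n, where the shown terms are n = 2, 3, 4.
For term 6, n = 7, so the run lengths are 22, 16, 12.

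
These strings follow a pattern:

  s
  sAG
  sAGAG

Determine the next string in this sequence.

sAGAGAG

Every step adds AG to the end: s(k+1) = s(k)·AG.
So the next term is sAGAG·AG.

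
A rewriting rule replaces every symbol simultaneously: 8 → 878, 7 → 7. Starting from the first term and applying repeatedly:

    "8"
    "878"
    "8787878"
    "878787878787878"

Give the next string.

8787878787878787878787878787878

Replace each of the 15 characters of 878787878787878 in place — 878 7 878 7 878 7 878 7 878 7 878 7 878 7 878 — and concatenate.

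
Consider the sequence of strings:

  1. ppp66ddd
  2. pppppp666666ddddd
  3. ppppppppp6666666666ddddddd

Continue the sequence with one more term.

Each string has the form p^{3n} 6^{4n-2} d^{2n+1} (n = 1, 2, …).
Setting n = 4 gives 12, 14, 9 characters in each block.

pppppppppppp66666666666666ddddddddd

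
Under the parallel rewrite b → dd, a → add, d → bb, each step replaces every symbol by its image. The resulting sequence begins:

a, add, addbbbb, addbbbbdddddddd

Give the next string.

Replace each of the 15 characters of addbbbbdddddddd in place — add bb bb dd dd dd dd bb bb bb bb bb bb bb bb — and concatenate.

addbbbbddddddddbbbbbbbbbbbbbbbb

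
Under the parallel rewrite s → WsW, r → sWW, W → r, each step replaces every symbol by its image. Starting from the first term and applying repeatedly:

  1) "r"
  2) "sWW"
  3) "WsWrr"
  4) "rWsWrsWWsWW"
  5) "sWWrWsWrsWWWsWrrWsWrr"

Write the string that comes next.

WsWrrsWWrWsWrsWWWsWrrrWsWrsWWsWWrWsWrsWWsWW

φ(sWWrWsWrsWWWsWrrWsWrr) expands symbol-by-symbol to WsW r r sWW r WsW r sWW WsW r r r WsW r sWW sWW r WsW r sWW sWW; joining the 21 pieces gives the next term.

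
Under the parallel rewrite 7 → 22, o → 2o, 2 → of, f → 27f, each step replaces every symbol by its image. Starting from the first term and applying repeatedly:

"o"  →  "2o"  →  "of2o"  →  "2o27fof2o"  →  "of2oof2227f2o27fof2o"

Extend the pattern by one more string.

2o27fof2o2o27fofofof2227fof2oof2227f2o27fof2o

Replace each of the 20 characters of of2oof2227f2o27fof2o in place — 2o 27f of 2o 2o 27f of of of 22 27f of 2o of 22 27f 2o 27f of 2o — and concatenate.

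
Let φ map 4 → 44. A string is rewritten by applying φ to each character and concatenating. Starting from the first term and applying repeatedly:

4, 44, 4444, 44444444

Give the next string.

Expanding 44444444: 4→44, 4→44, 4→44, 4→44, 4→44, 4→44, 4→44, 4→44. Concatenated: 44 44 44 44 44 44 44 44.

4444444444444444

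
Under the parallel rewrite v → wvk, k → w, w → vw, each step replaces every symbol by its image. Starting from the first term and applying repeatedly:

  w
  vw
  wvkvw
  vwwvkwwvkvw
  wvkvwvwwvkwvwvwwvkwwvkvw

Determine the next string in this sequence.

Applying the rule to each of the 24 symbols of wvkvwvwwvkwvwvwwvkwwvkvw gives the pieces vw wvk w wvk vw wvk vw vw wvk w vw wvk vw wvk vw vw wvk w vw vw wvk w wvk vw, which concatenate to the answer.

vwwvkwwvkvwwvkvwvwwvkwvwwvkvwwvkvwvwwvkwvwvwwvkwwvkvw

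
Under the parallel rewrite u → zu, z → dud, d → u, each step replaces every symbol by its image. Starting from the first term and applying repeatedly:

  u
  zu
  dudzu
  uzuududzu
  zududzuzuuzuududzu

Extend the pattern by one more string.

dudzuuzuududzududzuzududzuzuuzuududzu

Replace each of the 18 characters of zududzuzuuzuududzu in place — dud zu u zu u dud zu dud zu zu dud zu zu u zu u dud zu — and concatenate.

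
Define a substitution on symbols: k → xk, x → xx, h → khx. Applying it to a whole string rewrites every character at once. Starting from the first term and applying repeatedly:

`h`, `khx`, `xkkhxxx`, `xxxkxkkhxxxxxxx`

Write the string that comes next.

xxxxxxxkxxxkxkkhxxxxxxxxxxxxxxx

φ(xxxkxkkhxxxxxxx) expands symbol-by-symbol to xx xx xx xk xx xk xk khx xx xx xx xx xx xx xx; joining the 15 pieces gives the next term.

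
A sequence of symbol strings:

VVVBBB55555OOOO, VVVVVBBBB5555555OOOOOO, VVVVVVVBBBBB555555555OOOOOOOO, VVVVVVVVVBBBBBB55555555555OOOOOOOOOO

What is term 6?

Each string has the form V^{2n-1} B^{n+1} 5^{2n+1} O^{2n}, where the shown terms are n = 2, 3, 4, 5.
Setting n = 7 gives 13, 8, 15, 14 characters in each block.

VVVVVVVVVVVVVBBBBBBBB555555555555555OOOOOOOOOOOOOO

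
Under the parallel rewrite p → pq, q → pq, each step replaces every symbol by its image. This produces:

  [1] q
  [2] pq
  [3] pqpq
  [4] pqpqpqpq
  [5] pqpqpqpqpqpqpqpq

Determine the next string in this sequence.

pqpqpqpqpqpqpqpqpqpqpqpqpqpqpqpq

Replace each of the 16 characters of pqpqpqpqpqpqpqpq in place — pq pq pq pq pq pq pq pq pq pq pq pq pq pq pq pq — and concatenate.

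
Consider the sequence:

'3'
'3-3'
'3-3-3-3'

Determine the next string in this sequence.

Every step duplicates the string with '-' between the halves.
One more doubling of 3-3-3-3 gives the answer.

3-3-3-3-3-3-3-3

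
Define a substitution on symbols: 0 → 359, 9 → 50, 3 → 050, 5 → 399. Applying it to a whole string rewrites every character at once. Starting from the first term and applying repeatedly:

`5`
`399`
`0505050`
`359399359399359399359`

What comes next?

Rewriting the 21 symbols of 359399359399359399359 one by one yields 050 399 50 050 50 50 050 399 50 050 50 50 050 399 50 050 50 50 050 399 50; concatenated:

05039950050505005039950050505005039950050505005039950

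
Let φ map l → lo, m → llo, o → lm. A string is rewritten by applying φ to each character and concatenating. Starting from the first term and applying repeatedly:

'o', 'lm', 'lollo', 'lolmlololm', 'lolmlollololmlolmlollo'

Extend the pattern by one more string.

Rewriting the 22 symbols of lolmlollololmlolmlollo one by one yields lo lm lo llo lo lm lo lo lm lo lm lo llo lo lm lo llo lo lm lo lo lm; concatenated:

lolmlollololmlololmlolmlollololmlollololmlololm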